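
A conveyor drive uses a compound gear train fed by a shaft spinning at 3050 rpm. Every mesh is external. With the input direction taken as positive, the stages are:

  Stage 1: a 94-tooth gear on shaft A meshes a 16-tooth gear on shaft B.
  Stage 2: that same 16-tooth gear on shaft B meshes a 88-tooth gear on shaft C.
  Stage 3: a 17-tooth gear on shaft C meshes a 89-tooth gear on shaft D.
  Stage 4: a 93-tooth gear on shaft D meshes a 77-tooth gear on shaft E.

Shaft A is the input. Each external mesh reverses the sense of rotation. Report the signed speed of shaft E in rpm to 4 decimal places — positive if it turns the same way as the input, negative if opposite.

+751.6162 rpm (same as input, |ω| = 751.6162 rpm)

Stage 1 [94T→16T]: ω = 3050.0000×94/16 = 17918.7500 rpm, dir flips to −; running = −17918.7500
Stage 2 [16T→88T]: ω = 17918.7500×16/88 = 3257.9545 rpm, dir flips to +; running = +3257.9545
Stage 3 [17T→89T]: ω = 3257.9545×17/89 = 622.3059 rpm, dir flips to −; running = −622.3059
Stage 4 [93T→77T]: ω = 622.3059×93/77 = 751.6162 rpm, dir flips to +; running = +751.6162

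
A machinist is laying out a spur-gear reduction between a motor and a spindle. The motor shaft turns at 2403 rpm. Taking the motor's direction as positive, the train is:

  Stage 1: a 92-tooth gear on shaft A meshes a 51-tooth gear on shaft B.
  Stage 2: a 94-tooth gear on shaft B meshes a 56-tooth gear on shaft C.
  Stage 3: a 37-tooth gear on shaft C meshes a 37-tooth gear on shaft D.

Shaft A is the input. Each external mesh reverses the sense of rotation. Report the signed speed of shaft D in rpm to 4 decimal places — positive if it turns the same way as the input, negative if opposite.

-7276.3109 rpm (opposite to input, |ω| = 7276.3109 rpm)

Stage 1 [92T→51T]: ω = 2403.0000×92/51 = 4334.8235 rpm, dir flips to −; running = −4334.8235
Stage 2 [94T→56T]: ω = 4334.8235×94/56 = 7276.3109 rpm, dir flips to +; running = +7276.3109
Stage 3 [37T→37T]: ω = 7276.3109×37/37 = 7276.3109 rpm, dir flips to −; running = −7276.3109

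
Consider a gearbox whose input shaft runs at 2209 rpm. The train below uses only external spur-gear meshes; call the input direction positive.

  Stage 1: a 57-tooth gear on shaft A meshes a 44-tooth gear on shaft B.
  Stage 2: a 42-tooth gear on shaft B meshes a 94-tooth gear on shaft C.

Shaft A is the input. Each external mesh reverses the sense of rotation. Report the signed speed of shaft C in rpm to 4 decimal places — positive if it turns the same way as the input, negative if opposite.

Stage 1 [57T→44T]: ω = 2209.0000×57/44 = 2861.6591 rpm, dir flips to −; running = −2861.6591
Stage 2 [42T→94T]: ω = 2861.6591×42/94 = 1278.6136 rpm, dir flips to +; running = +1278.6136

+1278.6136 rpm (same as input, |ω| = 1278.6136 rpm)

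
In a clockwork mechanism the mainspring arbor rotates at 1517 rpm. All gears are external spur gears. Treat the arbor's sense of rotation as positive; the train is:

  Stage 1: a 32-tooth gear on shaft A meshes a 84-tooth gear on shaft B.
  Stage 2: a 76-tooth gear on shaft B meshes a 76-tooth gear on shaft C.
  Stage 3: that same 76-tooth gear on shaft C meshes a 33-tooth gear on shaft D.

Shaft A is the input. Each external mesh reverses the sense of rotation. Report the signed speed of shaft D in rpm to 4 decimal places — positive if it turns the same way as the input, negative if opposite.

-1330.9322 rpm (opposite to input, |ω| = 1330.9322 rpm)

Stage 1 [32T→84T]: ω = 1517.0000×32/84 = 577.9048 rpm, dir flips to −; running = −577.9048
Stage 2 [76T→76T]: ω = 577.9048×76/76 = 577.9048 rpm, dir flips to +; running = +577.9048
Stage 3 [76T→33T]: ω = 577.9048×76/33 = 1330.9322 rpm, dir flips to −; running = −1330.9322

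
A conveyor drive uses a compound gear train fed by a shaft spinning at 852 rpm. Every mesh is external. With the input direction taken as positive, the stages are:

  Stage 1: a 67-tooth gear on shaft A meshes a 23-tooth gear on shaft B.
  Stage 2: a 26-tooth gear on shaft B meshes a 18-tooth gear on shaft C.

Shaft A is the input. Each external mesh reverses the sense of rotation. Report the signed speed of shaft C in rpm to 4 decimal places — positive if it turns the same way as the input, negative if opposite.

Stage 1 [67T→23T]: ω = 852.0000×67/23 = 2481.9130 rpm, dir flips to −; running = −2481.9130
Stage 2 [26T→18T]: ω = 2481.9130×26/18 = 3584.9855 rpm, dir flips to +; running = +3584.9855

+3584.9855 rpm (same as input, |ω| = 3584.9855 rpm)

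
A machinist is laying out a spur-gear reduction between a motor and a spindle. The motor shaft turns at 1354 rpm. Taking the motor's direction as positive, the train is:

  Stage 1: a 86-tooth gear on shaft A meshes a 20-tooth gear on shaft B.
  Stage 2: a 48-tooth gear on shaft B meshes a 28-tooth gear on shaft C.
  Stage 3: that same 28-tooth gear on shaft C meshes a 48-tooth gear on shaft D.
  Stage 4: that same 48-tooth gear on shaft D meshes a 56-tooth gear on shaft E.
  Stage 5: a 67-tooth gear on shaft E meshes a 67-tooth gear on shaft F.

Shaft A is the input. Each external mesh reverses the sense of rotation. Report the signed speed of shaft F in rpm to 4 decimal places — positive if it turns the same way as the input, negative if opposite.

Stage 1 [86T→20T]: ω = 1354.0000×86/20 = 5822.2000 rpm, dir flips to −; running = −5822.2000
Stage 2 [48T→28T]: ω = 5822.2000×48/28 = 9980.9143 rpm, dir flips to +; running = +9980.9143
Stage 3 [28T→48T]: ω = 9980.9143×28/48 = 5822.2000 rpm, dir flips to −; running = −5822.2000
Stage 4 [48T→56T]: ω = 5822.2000×48/56 = 4990.4571 rpm, dir flips to +; running = +4990.4571
Stage 5 [67T→67T]: ω = 4990.4571×67/67 = 4990.4571 rpm, dir flips to −; running = −4990.4571

-4990.4571 rpm (opposite to input, |ω| = 4990.4571 rpm)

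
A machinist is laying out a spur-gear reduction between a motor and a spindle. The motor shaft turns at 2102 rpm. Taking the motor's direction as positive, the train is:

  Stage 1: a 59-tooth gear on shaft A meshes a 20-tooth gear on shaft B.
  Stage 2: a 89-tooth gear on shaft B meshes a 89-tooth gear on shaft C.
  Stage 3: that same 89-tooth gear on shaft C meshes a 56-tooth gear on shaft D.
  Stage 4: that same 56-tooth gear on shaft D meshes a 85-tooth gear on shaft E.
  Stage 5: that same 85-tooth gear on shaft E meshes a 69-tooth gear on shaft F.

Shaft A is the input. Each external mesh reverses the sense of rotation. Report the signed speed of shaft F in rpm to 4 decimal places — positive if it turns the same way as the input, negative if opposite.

-7998.2623 rpm (opposite to input, |ω| = 7998.2623 rpm)

Stage 1 [59T→20T]: ω = 2102.0000×59/20 = 6200.9000 rpm, dir flips to −; running = −6200.9000
Stage 2 [89T→89T]: ω = 6200.9000×89/89 = 6200.9000 rpm, dir flips to +; running = +6200.9000
Stage 3 [89T→56T]: ω = 6200.9000×89/56 = 9855.0018 rpm, dir flips to −; running = −9855.0018
Stage 4 [56T→85T]: ω = 9855.0018×56/85 = 6492.7071 rpm, dir flips to +; running = +6492.7071
Stage 5 [85T→69T]: ω = 6492.7071×85/69 = 7998.2623 rpm, dir flips to −; running = −7998.2623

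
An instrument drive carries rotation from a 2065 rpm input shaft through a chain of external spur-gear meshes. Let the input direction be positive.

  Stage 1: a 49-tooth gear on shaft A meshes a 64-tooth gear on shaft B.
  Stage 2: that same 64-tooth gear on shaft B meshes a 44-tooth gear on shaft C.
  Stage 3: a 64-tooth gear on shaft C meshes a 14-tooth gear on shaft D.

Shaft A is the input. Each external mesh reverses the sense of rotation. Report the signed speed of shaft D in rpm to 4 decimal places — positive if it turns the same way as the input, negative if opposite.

Stage 1 [49T→64T]: ω = 2065.0000×49/64 = 1581.0156 rpm, dir flips to −; running = −1581.0156
Stage 2 [64T→44T]: ω = 1581.0156×64/44 = 2299.6591 rpm, dir flips to +; running = +2299.6591
Stage 3 [64T→14T]: ω = 2299.6591×64/14 = 10512.7273 rpm, dir flips to −; running = −10512.7273

-10512.7273 rpm (opposite to input, |ω| = 10512.7273 rpm)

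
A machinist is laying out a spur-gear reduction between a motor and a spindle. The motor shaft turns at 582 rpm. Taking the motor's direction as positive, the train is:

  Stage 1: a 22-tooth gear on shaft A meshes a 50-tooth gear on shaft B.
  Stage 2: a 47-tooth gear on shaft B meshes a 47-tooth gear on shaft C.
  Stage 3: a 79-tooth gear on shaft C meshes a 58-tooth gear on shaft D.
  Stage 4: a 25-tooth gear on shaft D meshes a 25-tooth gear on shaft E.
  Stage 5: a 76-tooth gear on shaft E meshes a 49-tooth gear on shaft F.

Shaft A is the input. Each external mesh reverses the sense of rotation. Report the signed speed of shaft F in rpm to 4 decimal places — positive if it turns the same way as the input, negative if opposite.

-540.9938 rpm (opposite to input, |ω| = 540.9938 rpm)

Stage 1 [22T→50T]: ω = 582.0000×22/50 = 256.0800 rpm, dir flips to −; running = −256.0800
Stage 2 [47T→47T]: ω = 256.0800×47/47 = 256.0800 rpm, dir flips to +; running = +256.0800
Stage 3 [79T→58T]: ω = 256.0800×79/58 = 348.7986 rpm, dir flips to −; running = −348.7986
Stage 4 [25T→25T]: ω = 348.7986×25/25 = 348.7986 rpm, dir flips to +; running = +348.7986
Stage 5 [76T→49T]: ω = 348.7986×76/49 = 540.9938 rpm, dir flips to −; running = −540.9938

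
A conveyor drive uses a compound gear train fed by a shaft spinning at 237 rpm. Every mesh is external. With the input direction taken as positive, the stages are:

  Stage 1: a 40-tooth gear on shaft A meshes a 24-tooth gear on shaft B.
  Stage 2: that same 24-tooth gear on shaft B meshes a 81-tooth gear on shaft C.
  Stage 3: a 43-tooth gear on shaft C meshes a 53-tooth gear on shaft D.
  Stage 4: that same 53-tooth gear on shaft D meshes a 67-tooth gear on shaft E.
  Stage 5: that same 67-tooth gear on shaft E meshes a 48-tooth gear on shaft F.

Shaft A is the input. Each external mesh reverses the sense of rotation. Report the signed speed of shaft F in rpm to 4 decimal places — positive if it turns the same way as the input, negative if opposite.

-104.8457 rpm (opposite to input, |ω| = 104.8457 rpm)

Stage 1 [40T→24T]: ω = 237.0000×40/24 = 395.0000 rpm, dir flips to −; running = −395.0000
Stage 2 [24T→81T]: ω = 395.0000×24/81 = 117.0370 rpm, dir flips to +; running = +117.0370
Stage 3 [43T→53T]: ω = 117.0370×43/53 = 94.9546 rpm, dir flips to −; running = −94.9546
Stage 4 [53T→67T]: ω = 94.9546×53/67 = 75.1133 rpm, dir flips to +; running = +75.1133
Stage 5 [67T→48T]: ω = 75.1133×67/48 = 104.8457 rpm, dir flips to −; running = −104.8457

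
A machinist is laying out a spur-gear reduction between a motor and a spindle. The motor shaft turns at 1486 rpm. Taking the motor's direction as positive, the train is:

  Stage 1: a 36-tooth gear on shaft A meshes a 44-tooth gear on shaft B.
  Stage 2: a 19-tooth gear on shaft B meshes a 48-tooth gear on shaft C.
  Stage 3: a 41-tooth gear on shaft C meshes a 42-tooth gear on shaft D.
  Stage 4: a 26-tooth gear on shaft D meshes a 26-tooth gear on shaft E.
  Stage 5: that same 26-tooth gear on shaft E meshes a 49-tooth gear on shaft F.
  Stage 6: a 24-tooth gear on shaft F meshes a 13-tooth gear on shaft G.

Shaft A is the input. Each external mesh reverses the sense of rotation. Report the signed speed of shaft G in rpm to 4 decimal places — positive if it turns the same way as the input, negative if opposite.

+460.2149 rpm (same as input, |ω| = 460.2149 rpm)

Stage 1 [36T→44T]: ω = 1486.0000×36/44 = 1215.8182 rpm, dir flips to −; running = −1215.8182
Stage 2 [19T→48T]: ω = 1215.8182×19/48 = 481.2614 rpm, dir flips to +; running = +481.2614
Stage 3 [41T→42T]: ω = 481.2614×41/42 = 469.8028 rpm, dir flips to −; running = −469.8028
Stage 4 [26T→26T]: ω = 469.8028×26/26 = 469.8028 rpm, dir flips to +; running = +469.8028
Stage 5 [26T→49T]: ω = 469.8028×26/49 = 249.2831 rpm, dir flips to −; running = −249.2831
Stage 6 [24T→13T]: ω = 249.2831×24/13 = 460.2149 rpm, dir flips to +; running = +460.2149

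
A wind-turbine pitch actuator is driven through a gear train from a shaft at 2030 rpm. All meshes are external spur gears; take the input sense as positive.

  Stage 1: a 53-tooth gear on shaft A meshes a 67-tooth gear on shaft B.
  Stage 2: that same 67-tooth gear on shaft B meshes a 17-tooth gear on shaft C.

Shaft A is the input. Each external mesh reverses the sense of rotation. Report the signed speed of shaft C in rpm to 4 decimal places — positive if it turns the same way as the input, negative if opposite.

Stage 1 [53T→67T]: ω = 2030.0000×53/67 = 1605.8209 rpm, dir flips to −; running = −1605.8209
Stage 2 [67T→17T]: ω = 1605.8209×67/17 = 6328.8235 rpm, dir flips to +; running = +6328.8235

+6328.8235 rpm (same as input, |ω| = 6328.8235 rpm)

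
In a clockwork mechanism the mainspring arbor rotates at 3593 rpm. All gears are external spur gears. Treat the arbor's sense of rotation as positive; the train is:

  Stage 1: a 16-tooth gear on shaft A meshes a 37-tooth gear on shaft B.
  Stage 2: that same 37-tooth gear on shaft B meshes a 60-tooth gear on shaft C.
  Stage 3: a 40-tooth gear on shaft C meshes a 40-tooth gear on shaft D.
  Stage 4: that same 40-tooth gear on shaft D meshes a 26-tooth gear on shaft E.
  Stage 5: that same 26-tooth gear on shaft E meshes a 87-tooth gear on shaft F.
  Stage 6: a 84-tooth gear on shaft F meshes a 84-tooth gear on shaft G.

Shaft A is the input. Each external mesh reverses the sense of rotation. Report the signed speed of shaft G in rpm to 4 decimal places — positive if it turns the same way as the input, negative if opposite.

+440.5211 rpm (same as input, |ω| = 440.5211 rpm)

Stage 1 [16T→37T]: ω = 3593.0000×16/37 = 1553.7297 rpm, dir flips to −; running = −1553.7297
Stage 2 [37T→60T]: ω = 1553.7297×37/60 = 958.1333 rpm, dir flips to +; running = +958.1333
Stage 3 [40T→40T]: ω = 958.1333×40/40 = 958.1333 rpm, dir flips to −; running = −958.1333
Stage 4 [40T→26T]: ω = 958.1333×40/26 = 1474.0513 rpm, dir flips to +; running = +1474.0513
Stage 5 [26T→87T]: ω = 1474.0513×26/87 = 440.5211 rpm, dir flips to −; running = −440.5211
Stage 6 [84T→84T]: ω = 440.5211×84/84 = 440.5211 rpm, dir flips to +; running = +440.5211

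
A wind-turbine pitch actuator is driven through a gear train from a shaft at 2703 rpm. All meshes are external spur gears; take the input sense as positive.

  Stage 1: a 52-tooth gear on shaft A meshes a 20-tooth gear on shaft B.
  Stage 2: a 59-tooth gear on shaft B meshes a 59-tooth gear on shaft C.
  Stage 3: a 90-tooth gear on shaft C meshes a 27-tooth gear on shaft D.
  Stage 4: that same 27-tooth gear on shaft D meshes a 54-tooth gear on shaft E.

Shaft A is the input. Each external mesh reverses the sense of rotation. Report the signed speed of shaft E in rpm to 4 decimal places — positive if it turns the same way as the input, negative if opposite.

+11713.0000 rpm (same as input, |ω| = 11713.0000 rpm)

Stage 1 [52T→20T]: ω = 2703.0000×52/20 = 7027.8000 rpm, dir flips to −; running = −7027.8000
Stage 2 [59T→59T]: ω = 7027.8000×59/59 = 7027.8000 rpm, dir flips to +; running = +7027.8000
Stage 3 [90T→27T]: ω = 7027.8000×90/27 = 23426.0000 rpm, dir flips to −; running = −23426.0000
Stage 4 [27T→54T]: ω = 23426.0000×27/54 = 11713.0000 rpm, dir flips to +; running = +11713.0000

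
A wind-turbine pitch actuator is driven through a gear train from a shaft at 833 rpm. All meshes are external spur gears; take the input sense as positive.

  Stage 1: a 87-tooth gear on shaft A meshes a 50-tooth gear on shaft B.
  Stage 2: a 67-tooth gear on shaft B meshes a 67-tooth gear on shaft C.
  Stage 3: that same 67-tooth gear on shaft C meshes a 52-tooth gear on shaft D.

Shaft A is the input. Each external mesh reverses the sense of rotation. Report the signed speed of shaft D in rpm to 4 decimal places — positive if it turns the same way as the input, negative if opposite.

Stage 1 [87T→50T]: ω = 833.0000×87/50 = 1449.4200 rpm, dir flips to −; running = −1449.4200
Stage 2 [67T→67T]: ω = 1449.4200×67/67 = 1449.4200 rpm, dir flips to +; running = +1449.4200
Stage 3 [67T→52T]: ω = 1449.4200×67/52 = 1867.5219 rpm, dir flips to −; running = −1867.5219

-1867.5219 rpm (opposite to input, |ω| = 1867.5219 rpm)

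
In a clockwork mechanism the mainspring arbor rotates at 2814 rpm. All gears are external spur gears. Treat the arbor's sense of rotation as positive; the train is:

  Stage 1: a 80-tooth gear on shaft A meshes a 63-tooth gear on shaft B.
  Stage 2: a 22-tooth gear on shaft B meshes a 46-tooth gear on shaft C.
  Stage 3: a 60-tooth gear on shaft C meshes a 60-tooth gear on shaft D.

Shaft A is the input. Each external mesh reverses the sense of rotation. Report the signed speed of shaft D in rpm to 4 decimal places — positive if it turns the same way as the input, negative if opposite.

-1708.9855 rpm (opposite to input, |ω| = 1708.9855 rpm)

Stage 1 [80T→63T]: ω = 2814.0000×80/63 = 3573.3333 rpm, dir flips to −; running = −3573.3333
Stage 2 [22T→46T]: ω = 3573.3333×22/46 = 1708.9855 rpm, dir flips to +; running = +1708.9855
Stage 3 [60T→60T]: ω = 1708.9855×60/60 = 1708.9855 rpm, dir flips to −; running = −1708.9855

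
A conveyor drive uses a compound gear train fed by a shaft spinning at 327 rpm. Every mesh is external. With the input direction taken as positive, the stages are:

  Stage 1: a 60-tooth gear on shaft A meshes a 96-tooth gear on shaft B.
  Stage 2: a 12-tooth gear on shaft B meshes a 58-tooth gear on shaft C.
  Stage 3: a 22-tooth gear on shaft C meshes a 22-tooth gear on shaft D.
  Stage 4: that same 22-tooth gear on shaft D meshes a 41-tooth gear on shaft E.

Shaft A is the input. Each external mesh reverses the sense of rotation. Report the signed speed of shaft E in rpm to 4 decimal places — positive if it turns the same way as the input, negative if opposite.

+22.6892 rpm (same as input, |ω| = 22.6892 rpm)

Stage 1 [60T→96T]: ω = 327.0000×60/96 = 204.3750 rpm, dir flips to −; running = −204.3750
Stage 2 [12T→58T]: ω = 204.3750×12/58 = 42.2845 rpm, dir flips to +; running = +42.2845
Stage 3 [22T→22T]: ω = 42.2845×22/22 = 42.2845 rpm, dir flips to −; running = −42.2845
Stage 4 [22T→41T]: ω = 42.2845×22/41 = 22.6892 rpm, dir flips to +; running = +22.6892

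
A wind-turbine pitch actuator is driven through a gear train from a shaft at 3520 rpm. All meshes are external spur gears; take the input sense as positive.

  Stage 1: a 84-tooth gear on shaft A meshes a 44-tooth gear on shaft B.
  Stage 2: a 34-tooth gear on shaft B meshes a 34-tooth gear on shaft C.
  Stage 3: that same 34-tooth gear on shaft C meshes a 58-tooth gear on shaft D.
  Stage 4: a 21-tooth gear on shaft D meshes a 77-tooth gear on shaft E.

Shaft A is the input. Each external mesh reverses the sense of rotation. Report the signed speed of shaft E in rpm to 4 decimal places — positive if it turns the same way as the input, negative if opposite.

Stage 1 [84T→44T]: ω = 3520.0000×84/44 = 6720.0000 rpm, dir flips to −; running = −6720.0000
Stage 2 [34T→34T]: ω = 6720.0000×34/34 = 6720.0000 rpm, dir flips to +; running = +6720.0000
Stage 3 [34T→58T]: ω = 6720.0000×34/58 = 3939.3103 rpm, dir flips to −; running = −3939.3103
Stage 4 [21T→77T]: ω = 3939.3103×21/77 = 1074.3574 rpm, dir flips to +; running = +1074.3574

+1074.3574 rpm (same as input, |ω| = 1074.3574 rpm)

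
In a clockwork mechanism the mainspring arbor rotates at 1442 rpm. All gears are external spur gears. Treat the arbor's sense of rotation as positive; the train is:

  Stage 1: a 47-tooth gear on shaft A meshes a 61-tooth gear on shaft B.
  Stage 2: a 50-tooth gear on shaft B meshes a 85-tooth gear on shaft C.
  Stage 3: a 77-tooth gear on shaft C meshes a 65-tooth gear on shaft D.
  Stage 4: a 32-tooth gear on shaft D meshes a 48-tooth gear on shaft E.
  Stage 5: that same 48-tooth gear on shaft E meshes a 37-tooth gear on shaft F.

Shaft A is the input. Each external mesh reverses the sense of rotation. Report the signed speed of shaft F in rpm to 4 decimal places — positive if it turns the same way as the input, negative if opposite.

Stage 1 [47T→61T]: ω = 1442.0000×47/61 = 1111.0492 rpm, dir flips to −; running = −1111.0492
Stage 2 [50T→85T]: ω = 1111.0492×50/85 = 653.5583 rpm, dir flips to +; running = +653.5583
Stage 3 [77T→65T]: ω = 653.5583×77/65 = 774.2153 rpm, dir flips to −; running = −774.2153
Stage 4 [32T→48T]: ω = 774.2153×32/48 = 516.1435 rpm, dir flips to +; running = +516.1435
Stage 5 [48T→37T]: ω = 516.1435×48/37 = 669.5916 rpm, dir flips to −; running = −669.5916

-669.5916 rpm (opposite to input, |ω| = 669.5916 rpm)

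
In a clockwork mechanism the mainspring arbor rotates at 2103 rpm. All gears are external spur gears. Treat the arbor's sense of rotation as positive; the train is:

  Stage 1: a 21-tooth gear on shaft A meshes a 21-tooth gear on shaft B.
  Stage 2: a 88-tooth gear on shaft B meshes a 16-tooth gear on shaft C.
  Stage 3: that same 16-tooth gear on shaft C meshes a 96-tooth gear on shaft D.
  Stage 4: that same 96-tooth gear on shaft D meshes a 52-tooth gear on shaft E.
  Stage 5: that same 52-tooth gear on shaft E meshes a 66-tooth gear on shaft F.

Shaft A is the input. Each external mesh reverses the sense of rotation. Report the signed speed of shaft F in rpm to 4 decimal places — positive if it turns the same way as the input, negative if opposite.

Stage 1 [21T→21T]: ω = 2103.0000×21/21 = 2103.0000 rpm, dir flips to −; running = −2103.0000
Stage 2 [88T→16T]: ω = 2103.0000×88/16 = 11566.5000 rpm, dir flips to +; running = +11566.5000
Stage 3 [16T→96T]: ω = 11566.5000×16/96 = 1927.7500 rpm, dir flips to −; running = −1927.7500
Stage 4 [96T→52T]: ω = 1927.7500×96/52 = 3558.9231 rpm, dir flips to +; running = +3558.9231
Stage 5 [52T→66T]: ω = 3558.9231×52/66 = 2804.0000 rpm, dir flips to −; running = −2804.0000

-2804.0000 rpm (opposite to input, |ω| = 2804.0000 rpm)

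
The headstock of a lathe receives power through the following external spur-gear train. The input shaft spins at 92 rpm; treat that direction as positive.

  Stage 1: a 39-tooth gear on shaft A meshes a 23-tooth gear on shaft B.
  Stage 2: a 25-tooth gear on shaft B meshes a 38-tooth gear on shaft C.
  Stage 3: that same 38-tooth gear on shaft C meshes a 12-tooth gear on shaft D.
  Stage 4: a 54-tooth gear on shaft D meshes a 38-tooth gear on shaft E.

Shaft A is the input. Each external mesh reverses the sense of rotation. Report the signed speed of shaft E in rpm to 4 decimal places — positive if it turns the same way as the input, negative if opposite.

+461.8421 rpm (same as input, |ω| = 461.8421 rpm)

Stage 1 [39T→23T]: ω = 92.0000×39/23 = 156.0000 rpm, dir flips to −; running = −156.0000
Stage 2 [25T→38T]: ω = 156.0000×25/38 = 102.6316 rpm, dir flips to +; running = +102.6316
Stage 3 [38T→12T]: ω = 102.6316×38/12 = 325.0000 rpm, dir flips to −; running = −325.0000
Stage 4 [54T→38T]: ω = 325.0000×54/38 = 461.8421 rpm, dir flips to +; running = +461.8421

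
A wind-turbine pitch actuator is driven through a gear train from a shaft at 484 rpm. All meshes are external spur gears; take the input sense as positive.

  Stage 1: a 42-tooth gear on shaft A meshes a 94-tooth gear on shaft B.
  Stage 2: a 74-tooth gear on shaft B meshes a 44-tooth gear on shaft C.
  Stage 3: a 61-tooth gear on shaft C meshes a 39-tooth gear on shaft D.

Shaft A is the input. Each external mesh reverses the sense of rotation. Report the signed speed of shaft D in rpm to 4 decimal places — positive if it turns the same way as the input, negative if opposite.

-568.8674 rpm (opposite to input, |ω| = 568.8674 rpm)

Stage 1 [42T→94T]: ω = 484.0000×42/94 = 216.2553 rpm, dir flips to −; running = −216.2553
Stage 2 [74T→44T]: ω = 216.2553×74/44 = 363.7021 rpm, dir flips to +; running = +363.7021
Stage 3 [61T→39T]: ω = 363.7021×61/39 = 568.8674 rpm, dir flips to −; running = −568.8674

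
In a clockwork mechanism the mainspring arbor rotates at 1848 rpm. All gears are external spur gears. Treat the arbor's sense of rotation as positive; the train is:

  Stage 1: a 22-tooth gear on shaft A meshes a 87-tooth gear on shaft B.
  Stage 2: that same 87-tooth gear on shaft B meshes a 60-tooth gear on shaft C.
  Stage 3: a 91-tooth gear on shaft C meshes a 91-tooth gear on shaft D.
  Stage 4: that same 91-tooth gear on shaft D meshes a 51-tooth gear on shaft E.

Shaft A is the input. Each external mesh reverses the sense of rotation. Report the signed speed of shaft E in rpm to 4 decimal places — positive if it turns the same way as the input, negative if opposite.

+1209.0510 rpm (same as input, |ω| = 1209.0510 rpm)

Stage 1 [22T→87T]: ω = 1848.0000×22/87 = 467.3103 rpm, dir flips to −; running = −467.3103
Stage 2 [87T→60T]: ω = 467.3103×87/60 = 677.6000 rpm, dir flips to +; running = +677.6000
Stage 3 [91T→91T]: ω = 677.6000×91/91 = 677.6000 rpm, dir flips to −; running = −677.6000
Stage 4 [91T→51T]: ω = 677.6000×91/51 = 1209.0510 rpm, dir flips to +; running = +1209.0510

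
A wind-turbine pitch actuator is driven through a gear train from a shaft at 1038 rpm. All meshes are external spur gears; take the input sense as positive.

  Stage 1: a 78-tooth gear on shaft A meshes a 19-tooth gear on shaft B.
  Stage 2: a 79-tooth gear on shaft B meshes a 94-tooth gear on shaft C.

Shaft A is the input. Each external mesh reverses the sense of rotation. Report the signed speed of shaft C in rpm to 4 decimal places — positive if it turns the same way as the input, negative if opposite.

+3581.2744 rpm (same as input, |ω| = 3581.2744 rpm)

Stage 1 [78T→19T]: ω = 1038.0000×78/19 = 4261.2632 rpm, dir flips to −; running = −4261.2632
Stage 2 [79T→94T]: ω = 4261.2632×79/94 = 3581.2744 rpm, dir flips to +; running = +3581.2744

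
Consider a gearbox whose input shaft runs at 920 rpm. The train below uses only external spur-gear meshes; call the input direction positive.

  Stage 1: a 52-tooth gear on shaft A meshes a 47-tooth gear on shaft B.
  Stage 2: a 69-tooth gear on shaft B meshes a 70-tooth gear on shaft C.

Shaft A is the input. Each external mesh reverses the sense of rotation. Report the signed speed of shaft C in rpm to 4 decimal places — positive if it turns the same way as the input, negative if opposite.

+1003.3313 rpm (same as input, |ω| = 1003.3313 rpm)

Stage 1 [52T→47T]: ω = 920.0000×52/47 = 1017.8723 rpm, dir flips to −; running = −1017.8723
Stage 2 [69T→70T]: ω = 1017.8723×69/70 = 1003.3313 rpm, dir flips to +; running = +1003.3313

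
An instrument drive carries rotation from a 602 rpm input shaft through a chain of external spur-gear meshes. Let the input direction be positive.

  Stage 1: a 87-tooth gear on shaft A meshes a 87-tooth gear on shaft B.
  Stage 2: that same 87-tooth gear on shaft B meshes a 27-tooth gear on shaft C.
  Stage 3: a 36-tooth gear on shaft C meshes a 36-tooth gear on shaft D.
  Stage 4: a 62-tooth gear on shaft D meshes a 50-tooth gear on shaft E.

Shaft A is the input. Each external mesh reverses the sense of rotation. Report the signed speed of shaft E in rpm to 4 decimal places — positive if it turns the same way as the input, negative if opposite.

Stage 1 [87T→87T]: ω = 602.0000×87/87 = 602.0000 rpm, dir flips to −; running = −602.0000
Stage 2 [87T→27T]: ω = 602.0000×87/27 = 1939.7778 rpm, dir flips to +; running = +1939.7778
Stage 3 [36T→36T]: ω = 1939.7778×36/36 = 1939.7778 rpm, dir flips to −; running = −1939.7778
Stage 4 [62T→50T]: ω = 1939.7778×62/50 = 2405.3244 rpm, dir flips to +; running = +2405.3244

+2405.3244 rpm (same as input, |ω| = 2405.3244 rpm)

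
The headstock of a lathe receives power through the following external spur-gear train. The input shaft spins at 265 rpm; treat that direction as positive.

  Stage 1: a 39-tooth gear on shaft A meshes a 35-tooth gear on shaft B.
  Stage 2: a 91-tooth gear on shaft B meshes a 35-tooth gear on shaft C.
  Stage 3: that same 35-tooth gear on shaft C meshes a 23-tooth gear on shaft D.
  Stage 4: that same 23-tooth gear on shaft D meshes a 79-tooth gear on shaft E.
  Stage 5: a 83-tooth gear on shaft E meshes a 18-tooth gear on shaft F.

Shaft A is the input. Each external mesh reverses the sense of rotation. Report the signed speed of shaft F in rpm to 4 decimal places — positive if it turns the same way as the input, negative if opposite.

-1568.4198 rpm (opposite to input, |ω| = 1568.4198 rpm)

Stage 1 [39T→35T]: ω = 265.0000×39/35 = 295.2857 rpm, dir flips to −; running = −295.2857
Stage 2 [91T→35T]: ω = 295.2857×91/35 = 767.7429 rpm, dir flips to +; running = +767.7429
Stage 3 [35T→23T]: ω = 767.7429×35/23 = 1168.3043 rpm, dir flips to −; running = −1168.3043
Stage 4 [23T→79T]: ω = 1168.3043×23/79 = 340.1392 rpm, dir flips to +; running = +340.1392
Stage 5 [83T→18T]: ω = 340.1392×83/18 = 1568.4198 rpm, dir flips to −; running = −1568.4198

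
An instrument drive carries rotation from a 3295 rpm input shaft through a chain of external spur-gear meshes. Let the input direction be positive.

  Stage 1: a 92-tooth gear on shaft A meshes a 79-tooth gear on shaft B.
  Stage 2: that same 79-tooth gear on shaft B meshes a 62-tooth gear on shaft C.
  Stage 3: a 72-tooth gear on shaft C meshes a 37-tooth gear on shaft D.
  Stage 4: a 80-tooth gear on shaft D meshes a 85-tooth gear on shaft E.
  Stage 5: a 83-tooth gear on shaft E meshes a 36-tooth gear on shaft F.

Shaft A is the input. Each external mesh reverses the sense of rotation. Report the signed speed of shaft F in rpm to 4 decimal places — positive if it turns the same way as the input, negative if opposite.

-20645.6700 rpm (opposite to input, |ω| = 20645.6700 rpm)

Stage 1 [92T→79T]: ω = 3295.0000×92/79 = 3837.2152 rpm, dir flips to −; running = −3837.2152
Stage 2 [79T→62T]: ω = 3837.2152×79/62 = 4889.3548 rpm, dir flips to +; running = +4889.3548
Stage 3 [72T→37T]: ω = 4889.3548×72/37 = 9514.4202 rpm, dir flips to −; running = −9514.4202
Stage 4 [80T→85T]: ω = 9514.4202×80/85 = 8954.7484 rpm, dir flips to +; running = +8954.7484
Stage 5 [83T→36T]: ω = 8954.7484×83/36 = 20645.6700 rpm, dir flips to −; running = −20645.6700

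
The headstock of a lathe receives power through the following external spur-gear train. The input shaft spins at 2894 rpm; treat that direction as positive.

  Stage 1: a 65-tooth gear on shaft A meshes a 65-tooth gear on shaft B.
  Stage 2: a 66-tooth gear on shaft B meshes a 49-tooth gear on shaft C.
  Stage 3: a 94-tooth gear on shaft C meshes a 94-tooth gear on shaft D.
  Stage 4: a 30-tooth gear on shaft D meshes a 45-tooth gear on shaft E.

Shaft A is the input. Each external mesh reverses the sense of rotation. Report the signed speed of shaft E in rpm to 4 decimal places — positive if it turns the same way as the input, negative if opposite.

Stage 1 [65T→65T]: ω = 2894.0000×65/65 = 2894.0000 rpm, dir flips to −; running = −2894.0000
Stage 2 [66T→49T]: ω = 2894.0000×66/49 = 3898.0408 rpm, dir flips to +; running = +3898.0408
Stage 3 [94T→94T]: ω = 3898.0408×94/94 = 3898.0408 rpm, dir flips to −; running = −3898.0408
Stage 4 [30T→45T]: ω = 3898.0408×30/45 = 2598.6939 rpm, dir flips to +; running = +2598.6939

+2598.6939 rpm (same as input, |ω| = 2598.6939 rpm)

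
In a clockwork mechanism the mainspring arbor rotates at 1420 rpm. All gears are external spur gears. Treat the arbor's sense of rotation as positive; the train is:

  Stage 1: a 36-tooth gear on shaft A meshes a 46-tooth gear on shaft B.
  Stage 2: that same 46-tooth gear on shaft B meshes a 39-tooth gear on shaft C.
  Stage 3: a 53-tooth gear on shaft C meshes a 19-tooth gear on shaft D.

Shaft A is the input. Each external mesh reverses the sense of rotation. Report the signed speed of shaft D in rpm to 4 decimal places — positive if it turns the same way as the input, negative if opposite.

Stage 1 [36T→46T]: ω = 1420.0000×36/46 = 1111.3043 rpm, dir flips to −; running = −1111.3043
Stage 2 [46T→39T]: ω = 1111.3043×46/39 = 1310.7692 rpm, dir flips to +; running = +1310.7692
Stage 3 [53T→19T]: ω = 1310.7692×53/19 = 3656.3563 rpm, dir flips to −; running = −3656.3563

-3656.3563 rpm (opposite to input, |ω| = 3656.3563 rpm)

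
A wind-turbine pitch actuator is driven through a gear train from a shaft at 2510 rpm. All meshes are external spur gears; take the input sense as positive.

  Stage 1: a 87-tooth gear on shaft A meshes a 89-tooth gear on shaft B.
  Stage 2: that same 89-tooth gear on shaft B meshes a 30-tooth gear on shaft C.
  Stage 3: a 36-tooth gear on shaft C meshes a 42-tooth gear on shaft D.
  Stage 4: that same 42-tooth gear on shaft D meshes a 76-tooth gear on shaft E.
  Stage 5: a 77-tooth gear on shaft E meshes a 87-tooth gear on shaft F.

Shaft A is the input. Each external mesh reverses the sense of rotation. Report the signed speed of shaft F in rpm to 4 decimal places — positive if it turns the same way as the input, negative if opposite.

-3051.6316 rpm (opposite to input, |ω| = 3051.6316 rpm)

Stage 1 [87T→89T]: ω = 2510.0000×87/89 = 2453.5955 rpm, dir flips to −; running = −2453.5955
Stage 2 [89T→30T]: ω = 2453.5955×89/30 = 7279.0000 rpm, dir flips to +; running = +7279.0000
Stage 3 [36T→42T]: ω = 7279.0000×36/42 = 6239.1429 rpm, dir flips to −; running = −6239.1429
Stage 4 [42T→76T]: ω = 6239.1429×42/76 = 3447.9474 rpm, dir flips to +; running = +3447.9474
Stage 5 [77T→87T]: ω = 3447.9474×77/87 = 3051.6316 rpm, dir flips to −; running = −3051.6316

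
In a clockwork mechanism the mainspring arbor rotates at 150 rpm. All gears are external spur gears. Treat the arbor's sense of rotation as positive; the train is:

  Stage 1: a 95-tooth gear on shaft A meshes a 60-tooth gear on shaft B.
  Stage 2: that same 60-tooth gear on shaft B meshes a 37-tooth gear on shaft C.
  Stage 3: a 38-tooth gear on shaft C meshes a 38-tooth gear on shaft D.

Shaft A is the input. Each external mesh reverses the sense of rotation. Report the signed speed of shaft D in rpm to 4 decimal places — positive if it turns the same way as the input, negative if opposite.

-385.1351 rpm (opposite to input, |ω| = 385.1351 rpm)

Stage 1 [95T→60T]: ω = 150.0000×95/60 = 237.5000 rpm, dir flips to −; running = −237.5000
Stage 2 [60T→37T]: ω = 237.5000×60/37 = 385.1351 rpm, dir flips to +; running = +385.1351
Stage 3 [38T→38T]: ω = 385.1351×38/38 = 385.1351 rpm, dir flips to −; running = −385.1351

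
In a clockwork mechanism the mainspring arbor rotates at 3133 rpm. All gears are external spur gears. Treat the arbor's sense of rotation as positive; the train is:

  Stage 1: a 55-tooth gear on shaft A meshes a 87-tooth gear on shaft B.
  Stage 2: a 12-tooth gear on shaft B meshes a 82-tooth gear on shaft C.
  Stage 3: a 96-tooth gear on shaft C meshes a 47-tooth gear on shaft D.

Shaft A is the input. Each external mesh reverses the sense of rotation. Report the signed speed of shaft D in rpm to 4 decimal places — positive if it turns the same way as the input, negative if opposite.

Stage 1 [55T→87T]: ω = 3133.0000×55/87 = 1980.6322 rpm, dir flips to −; running = −1980.6322
Stage 2 [12T→82T]: ω = 1980.6322×12/82 = 289.8486 rpm, dir flips to +; running = +289.8486
Stage 3 [96T→47T]: ω = 289.8486×96/47 = 592.0312 rpm, dir flips to −; running = −592.0312

-592.0312 rpm (opposite to input, |ω| = 592.0312 rpm)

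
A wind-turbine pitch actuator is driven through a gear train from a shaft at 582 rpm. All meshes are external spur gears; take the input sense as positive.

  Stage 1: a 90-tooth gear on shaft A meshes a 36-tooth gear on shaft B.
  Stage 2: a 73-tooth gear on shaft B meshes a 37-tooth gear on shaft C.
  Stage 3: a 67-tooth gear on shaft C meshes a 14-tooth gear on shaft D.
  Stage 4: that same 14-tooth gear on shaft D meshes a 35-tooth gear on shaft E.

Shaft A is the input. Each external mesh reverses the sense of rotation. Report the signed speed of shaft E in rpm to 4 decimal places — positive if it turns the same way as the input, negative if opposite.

Stage 1 [90T→36T]: ω = 582.0000×90/36 = 1455.0000 rpm, dir flips to −; running = −1455.0000
Stage 2 [73T→37T]: ω = 1455.0000×73/37 = 2870.6757 rpm, dir flips to +; running = +2870.6757
Stage 3 [67T→14T]: ω = 2870.6757×67/14 = 13738.2336 rpm, dir flips to −; running = −13738.2336
Stage 4 [14T→35T]: ω = 13738.2336×14/35 = 5495.2934 rpm, dir flips to +; running = +5495.2934

+5495.2934 rpm (same as input, |ω| = 5495.2934 rpm)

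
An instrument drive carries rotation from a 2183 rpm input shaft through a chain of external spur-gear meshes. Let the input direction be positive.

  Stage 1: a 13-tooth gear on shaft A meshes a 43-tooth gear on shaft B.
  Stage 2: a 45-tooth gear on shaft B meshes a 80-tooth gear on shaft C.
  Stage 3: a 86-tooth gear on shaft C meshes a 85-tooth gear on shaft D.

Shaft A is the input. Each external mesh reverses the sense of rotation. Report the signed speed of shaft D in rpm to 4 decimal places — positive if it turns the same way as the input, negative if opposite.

-375.6044 rpm (opposite to input, |ω| = 375.6044 rpm)

Stage 1 [13T→43T]: ω = 2183.0000×13/43 = 659.9767 rpm, dir flips to −; running = −659.9767
Stage 2 [45T→80T]: ω = 659.9767×45/80 = 371.2369 rpm, dir flips to +; running = +371.2369
Stage 3 [86T→85T]: ω = 371.2369×86/85 = 375.6044 rpm, dir flips to −; running = −375.6044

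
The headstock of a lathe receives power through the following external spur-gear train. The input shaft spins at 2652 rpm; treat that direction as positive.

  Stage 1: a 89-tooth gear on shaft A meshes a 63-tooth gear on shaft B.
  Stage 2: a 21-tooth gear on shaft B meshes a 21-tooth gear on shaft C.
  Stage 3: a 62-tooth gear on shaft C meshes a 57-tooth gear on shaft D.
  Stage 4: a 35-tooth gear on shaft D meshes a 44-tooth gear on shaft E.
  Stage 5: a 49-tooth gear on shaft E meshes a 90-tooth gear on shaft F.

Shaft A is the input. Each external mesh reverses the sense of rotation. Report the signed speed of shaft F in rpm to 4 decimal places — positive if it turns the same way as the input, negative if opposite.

Stage 1 [89T→63T]: ω = 2652.0000×89/63 = 3746.4762 rpm, dir flips to −; running = −3746.4762
Stage 2 [21T→21T]: ω = 3746.4762×21/21 = 3746.4762 rpm, dir flips to +; running = +3746.4762
Stage 3 [62T→57T]: ω = 3746.4762×62/57 = 4075.1145 rpm, dir flips to −; running = −4075.1145
Stage 4 [35T→44T]: ω = 4075.1145×35/44 = 3241.5683 rpm, dir flips to +; running = +3241.5683
Stage 5 [49T→90T]: ω = 3241.5683×49/90 = 1764.8539 rpm, dir flips to −; running = −1764.8539

-1764.8539 rpm (opposite to input, |ω| = 1764.8539 rpm)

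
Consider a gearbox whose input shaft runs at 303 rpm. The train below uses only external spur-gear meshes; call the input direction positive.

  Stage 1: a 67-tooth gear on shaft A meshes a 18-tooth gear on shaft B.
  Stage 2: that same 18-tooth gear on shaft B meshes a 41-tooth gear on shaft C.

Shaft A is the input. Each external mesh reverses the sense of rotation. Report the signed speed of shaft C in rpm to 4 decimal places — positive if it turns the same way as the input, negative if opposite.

+495.1463 rpm (same as input, |ω| = 495.1463 rpm)

Stage 1 [67T→18T]: ω = 303.0000×67/18 = 1127.8333 rpm, dir flips to −; running = −1127.8333
Stage 2 [18T→41T]: ω = 1127.8333×18/41 = 495.1463 rpm, dir flips to +; running = +495.1463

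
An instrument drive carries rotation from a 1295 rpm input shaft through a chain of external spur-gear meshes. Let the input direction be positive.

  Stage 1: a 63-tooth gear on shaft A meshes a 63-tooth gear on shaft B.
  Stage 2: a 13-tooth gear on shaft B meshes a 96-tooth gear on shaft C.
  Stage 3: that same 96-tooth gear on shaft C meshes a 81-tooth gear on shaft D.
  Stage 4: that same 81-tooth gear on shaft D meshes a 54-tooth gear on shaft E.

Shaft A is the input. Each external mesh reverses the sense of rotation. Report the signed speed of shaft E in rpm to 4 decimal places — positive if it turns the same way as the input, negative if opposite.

Stage 1 [63T→63T]: ω = 1295.0000×63/63 = 1295.0000 rpm, dir flips to −; running = −1295.0000
Stage 2 [13T→96T]: ω = 1295.0000×13/96 = 175.3646 rpm, dir flips to +; running = +175.3646
Stage 3 [96T→81T]: ω = 175.3646×96/81 = 207.8395 rpm, dir flips to −; running = −207.8395
Stage 4 [81T→54T]: ω = 207.8395×81/54 = 311.7593 rpm, dir flips to +; running = +311.7593

+311.7593 rpm (same as input, |ω| = 311.7593 rpm)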